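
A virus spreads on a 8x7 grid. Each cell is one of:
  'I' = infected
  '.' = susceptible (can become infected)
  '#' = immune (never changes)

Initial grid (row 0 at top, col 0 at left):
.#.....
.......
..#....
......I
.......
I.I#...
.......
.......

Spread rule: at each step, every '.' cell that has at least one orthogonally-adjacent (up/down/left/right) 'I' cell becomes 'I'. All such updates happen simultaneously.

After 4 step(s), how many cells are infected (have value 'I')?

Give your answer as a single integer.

Step 0 (initial): 3 infected
Step 1: +8 new -> 11 infected
Step 2: +13 new -> 24 infected
Step 3: +12 new -> 36 infected
Step 4: +9 new -> 45 infected

Answer: 45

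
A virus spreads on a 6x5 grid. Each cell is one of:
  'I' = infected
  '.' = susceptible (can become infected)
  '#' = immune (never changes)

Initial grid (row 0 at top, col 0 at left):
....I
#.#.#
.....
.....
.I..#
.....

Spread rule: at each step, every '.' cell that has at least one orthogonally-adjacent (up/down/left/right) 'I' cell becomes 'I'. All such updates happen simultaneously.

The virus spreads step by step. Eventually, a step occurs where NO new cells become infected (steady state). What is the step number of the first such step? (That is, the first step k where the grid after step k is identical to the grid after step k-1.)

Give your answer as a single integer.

Step 0 (initial): 2 infected
Step 1: +5 new -> 7 infected
Step 2: +8 new -> 15 infected
Step 3: +7 new -> 22 infected
Step 4: +4 new -> 26 infected
Step 5: +0 new -> 26 infected

Answer: 5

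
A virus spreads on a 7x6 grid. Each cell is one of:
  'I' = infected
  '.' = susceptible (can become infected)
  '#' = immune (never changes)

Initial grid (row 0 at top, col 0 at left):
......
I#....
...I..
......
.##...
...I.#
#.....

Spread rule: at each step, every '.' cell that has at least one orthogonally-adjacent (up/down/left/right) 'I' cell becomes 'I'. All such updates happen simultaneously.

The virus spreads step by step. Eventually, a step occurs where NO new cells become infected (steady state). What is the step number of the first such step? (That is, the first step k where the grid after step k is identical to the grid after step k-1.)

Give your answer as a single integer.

Answer: 5

Derivation:
Step 0 (initial): 3 infected
Step 1: +10 new -> 13 infected
Step 2: +13 new -> 26 infected
Step 3: +10 new -> 36 infected
Step 4: +1 new -> 37 infected
Step 5: +0 new -> 37 infected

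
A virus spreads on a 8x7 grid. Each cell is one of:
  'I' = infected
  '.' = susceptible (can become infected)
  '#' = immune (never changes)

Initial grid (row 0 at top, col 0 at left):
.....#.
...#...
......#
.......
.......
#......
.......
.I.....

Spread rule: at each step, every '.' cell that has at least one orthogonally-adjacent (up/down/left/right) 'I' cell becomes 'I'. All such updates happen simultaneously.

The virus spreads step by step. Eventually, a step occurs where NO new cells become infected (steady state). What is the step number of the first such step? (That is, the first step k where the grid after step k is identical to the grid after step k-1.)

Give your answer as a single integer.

Step 0 (initial): 1 infected
Step 1: +3 new -> 4 infected
Step 2: +4 new -> 8 infected
Step 3: +4 new -> 12 infected
Step 4: +6 new -> 18 infected
Step 5: +7 new -> 25 infected
Step 6: +7 new -> 32 infected
Step 7: +7 new -> 39 infected
Step 8: +5 new -> 44 infected
Step 9: +4 new -> 48 infected
Step 10: +2 new -> 50 infected
Step 11: +1 new -> 51 infected
Step 12: +1 new -> 52 infected
Step 13: +0 new -> 52 infected

Answer: 13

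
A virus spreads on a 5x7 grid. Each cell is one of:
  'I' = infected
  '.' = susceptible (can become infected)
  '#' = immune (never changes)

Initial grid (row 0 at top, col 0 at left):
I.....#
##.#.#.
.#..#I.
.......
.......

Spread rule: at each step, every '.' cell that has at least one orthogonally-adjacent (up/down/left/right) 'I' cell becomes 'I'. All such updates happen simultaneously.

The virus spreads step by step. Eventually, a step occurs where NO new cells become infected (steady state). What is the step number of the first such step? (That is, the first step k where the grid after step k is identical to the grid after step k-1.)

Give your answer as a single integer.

Step 0 (initial): 2 infected
Step 1: +3 new -> 5 infected
Step 2: +5 new -> 10 infected
Step 3: +5 new -> 15 infected
Step 4: +5 new -> 20 infected
Step 5: +4 new -> 24 infected
Step 6: +2 new -> 26 infected
Step 7: +2 new -> 28 infected
Step 8: +0 new -> 28 infected

Answer: 8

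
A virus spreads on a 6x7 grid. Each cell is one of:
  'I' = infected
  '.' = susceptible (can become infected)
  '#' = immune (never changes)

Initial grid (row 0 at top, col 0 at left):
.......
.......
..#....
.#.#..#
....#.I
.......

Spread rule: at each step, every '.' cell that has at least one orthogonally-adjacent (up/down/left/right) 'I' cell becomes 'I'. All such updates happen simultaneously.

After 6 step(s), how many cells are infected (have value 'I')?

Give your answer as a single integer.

Step 0 (initial): 1 infected
Step 1: +2 new -> 3 infected
Step 2: +2 new -> 5 infected
Step 3: +3 new -> 8 infected
Step 4: +4 new -> 12 infected
Step 5: +6 new -> 18 infected
Step 6: +5 new -> 23 infected

Answer: 23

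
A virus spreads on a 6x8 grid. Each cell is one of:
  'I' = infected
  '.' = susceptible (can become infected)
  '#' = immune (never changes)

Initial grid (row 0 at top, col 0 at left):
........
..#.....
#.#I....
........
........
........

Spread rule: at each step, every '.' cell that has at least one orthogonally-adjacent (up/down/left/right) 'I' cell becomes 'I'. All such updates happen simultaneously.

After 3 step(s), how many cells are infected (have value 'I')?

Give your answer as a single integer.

Answer: 19

Derivation:
Step 0 (initial): 1 infected
Step 1: +3 new -> 4 infected
Step 2: +6 new -> 10 infected
Step 3: +9 new -> 19 infected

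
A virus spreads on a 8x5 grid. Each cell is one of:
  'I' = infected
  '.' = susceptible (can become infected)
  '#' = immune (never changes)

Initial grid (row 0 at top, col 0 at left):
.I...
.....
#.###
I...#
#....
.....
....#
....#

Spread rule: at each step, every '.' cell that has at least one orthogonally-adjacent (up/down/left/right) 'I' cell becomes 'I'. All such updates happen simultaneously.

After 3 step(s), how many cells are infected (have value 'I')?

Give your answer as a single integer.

Step 0 (initial): 2 infected
Step 1: +4 new -> 6 infected
Step 2: +6 new -> 12 infected
Step 3: +5 new -> 17 infected

Answer: 17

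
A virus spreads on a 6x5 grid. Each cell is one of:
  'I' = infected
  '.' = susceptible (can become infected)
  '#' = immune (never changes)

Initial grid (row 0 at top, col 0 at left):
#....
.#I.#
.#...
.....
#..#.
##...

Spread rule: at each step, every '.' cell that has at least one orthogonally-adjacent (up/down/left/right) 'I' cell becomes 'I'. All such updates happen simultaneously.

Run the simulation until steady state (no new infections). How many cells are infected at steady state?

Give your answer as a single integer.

Answer: 22

Derivation:
Step 0 (initial): 1 infected
Step 1: +3 new -> 4 infected
Step 2: +4 new -> 8 infected
Step 3: +5 new -> 13 infected
Step 4: +4 new -> 17 infected
Step 5: +3 new -> 20 infected
Step 6: +2 new -> 22 infected
Step 7: +0 new -> 22 infected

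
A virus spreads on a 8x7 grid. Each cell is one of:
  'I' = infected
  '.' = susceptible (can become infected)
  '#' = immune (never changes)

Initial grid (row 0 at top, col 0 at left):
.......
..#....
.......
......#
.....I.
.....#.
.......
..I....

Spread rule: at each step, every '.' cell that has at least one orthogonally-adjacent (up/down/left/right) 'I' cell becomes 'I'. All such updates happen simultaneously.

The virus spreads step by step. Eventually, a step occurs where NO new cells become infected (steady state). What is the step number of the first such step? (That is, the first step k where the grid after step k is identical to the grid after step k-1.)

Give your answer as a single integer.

Answer: 10

Derivation:
Step 0 (initial): 2 infected
Step 1: +6 new -> 8 infected
Step 2: +10 new -> 18 infected
Step 3: +11 new -> 29 infected
Step 4: +9 new -> 38 infected
Step 5: +6 new -> 44 infected
Step 6: +3 new -> 47 infected
Step 7: +3 new -> 50 infected
Step 8: +2 new -> 52 infected
Step 9: +1 new -> 53 infected
Step 10: +0 new -> 53 infected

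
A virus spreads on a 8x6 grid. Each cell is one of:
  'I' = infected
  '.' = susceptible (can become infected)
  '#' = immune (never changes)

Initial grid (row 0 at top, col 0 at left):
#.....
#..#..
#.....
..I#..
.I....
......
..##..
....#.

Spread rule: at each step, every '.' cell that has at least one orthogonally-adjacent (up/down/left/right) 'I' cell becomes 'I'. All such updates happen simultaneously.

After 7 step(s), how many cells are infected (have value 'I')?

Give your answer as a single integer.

Answer: 40

Derivation:
Step 0 (initial): 2 infected
Step 1: +5 new -> 7 infected
Step 2: +8 new -> 15 infected
Step 3: +7 new -> 22 infected
Step 4: +9 new -> 31 infected
Step 5: +6 new -> 37 infected
Step 6: +2 new -> 39 infected
Step 7: +1 new -> 40 infected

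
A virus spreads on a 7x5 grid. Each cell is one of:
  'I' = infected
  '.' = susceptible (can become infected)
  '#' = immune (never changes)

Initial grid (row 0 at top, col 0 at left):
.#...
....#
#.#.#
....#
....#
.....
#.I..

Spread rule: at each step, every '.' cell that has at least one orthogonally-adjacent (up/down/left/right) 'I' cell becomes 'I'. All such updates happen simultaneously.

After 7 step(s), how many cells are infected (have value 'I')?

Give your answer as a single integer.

Answer: 24

Derivation:
Step 0 (initial): 1 infected
Step 1: +3 new -> 4 infected
Step 2: +4 new -> 8 infected
Step 3: +5 new -> 13 infected
Step 4: +3 new -> 16 infected
Step 5: +3 new -> 19 infected
Step 6: +2 new -> 21 infected
Step 7: +3 new -> 24 infected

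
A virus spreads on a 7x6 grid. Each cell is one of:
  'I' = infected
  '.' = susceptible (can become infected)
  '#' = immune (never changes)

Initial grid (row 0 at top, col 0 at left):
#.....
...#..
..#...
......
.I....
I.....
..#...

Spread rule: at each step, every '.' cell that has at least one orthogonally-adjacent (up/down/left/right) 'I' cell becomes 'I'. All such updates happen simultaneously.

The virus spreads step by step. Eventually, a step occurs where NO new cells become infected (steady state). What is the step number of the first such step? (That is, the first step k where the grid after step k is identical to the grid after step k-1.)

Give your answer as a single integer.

Answer: 9

Derivation:
Step 0 (initial): 2 infected
Step 1: +5 new -> 7 infected
Step 2: +6 new -> 13 infected
Step 3: +5 new -> 18 infected
Step 4: +8 new -> 26 infected
Step 5: +5 new -> 31 infected
Step 6: +4 new -> 35 infected
Step 7: +2 new -> 37 infected
Step 8: +1 new -> 38 infected
Step 9: +0 new -> 38 infected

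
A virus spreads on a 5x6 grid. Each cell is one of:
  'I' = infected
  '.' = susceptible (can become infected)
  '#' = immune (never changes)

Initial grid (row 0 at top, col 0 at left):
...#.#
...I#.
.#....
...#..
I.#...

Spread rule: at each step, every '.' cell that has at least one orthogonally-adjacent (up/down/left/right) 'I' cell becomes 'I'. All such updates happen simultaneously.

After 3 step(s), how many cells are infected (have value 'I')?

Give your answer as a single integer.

Answer: 17

Derivation:
Step 0 (initial): 2 infected
Step 1: +4 new -> 6 infected
Step 2: +6 new -> 12 infected
Step 3: +5 new -> 17 infected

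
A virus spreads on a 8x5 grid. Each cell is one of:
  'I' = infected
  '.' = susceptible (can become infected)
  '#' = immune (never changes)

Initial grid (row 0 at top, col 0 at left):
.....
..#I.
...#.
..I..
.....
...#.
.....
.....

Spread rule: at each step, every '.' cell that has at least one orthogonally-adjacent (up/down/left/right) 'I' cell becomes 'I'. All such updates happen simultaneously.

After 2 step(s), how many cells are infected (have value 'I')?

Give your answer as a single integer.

Answer: 17

Derivation:
Step 0 (initial): 2 infected
Step 1: +6 new -> 8 infected
Step 2: +9 new -> 17 infected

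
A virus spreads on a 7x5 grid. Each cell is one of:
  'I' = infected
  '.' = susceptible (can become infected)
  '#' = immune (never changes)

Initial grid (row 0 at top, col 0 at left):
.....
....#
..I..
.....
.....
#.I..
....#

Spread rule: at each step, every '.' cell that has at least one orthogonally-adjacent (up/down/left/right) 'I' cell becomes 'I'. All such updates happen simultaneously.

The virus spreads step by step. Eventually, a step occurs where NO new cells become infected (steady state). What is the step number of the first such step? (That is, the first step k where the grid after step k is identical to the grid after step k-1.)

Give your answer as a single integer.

Answer: 5

Derivation:
Step 0 (initial): 2 infected
Step 1: +8 new -> 10 infected
Step 2: +12 new -> 22 infected
Step 3: +8 new -> 30 infected
Step 4: +2 new -> 32 infected
Step 5: +0 new -> 32 infected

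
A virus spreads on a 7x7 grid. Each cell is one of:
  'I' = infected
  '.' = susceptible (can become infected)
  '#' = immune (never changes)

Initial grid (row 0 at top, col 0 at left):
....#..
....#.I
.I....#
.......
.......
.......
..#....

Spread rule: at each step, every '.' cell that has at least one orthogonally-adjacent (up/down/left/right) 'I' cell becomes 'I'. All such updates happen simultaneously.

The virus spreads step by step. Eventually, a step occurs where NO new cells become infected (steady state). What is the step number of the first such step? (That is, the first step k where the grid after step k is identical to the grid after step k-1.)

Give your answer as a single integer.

Step 0 (initial): 2 infected
Step 1: +6 new -> 8 infected
Step 2: +9 new -> 17 infected
Step 3: +9 new -> 26 infected
Step 4: +8 new -> 34 infected
Step 5: +5 new -> 39 infected
Step 6: +4 new -> 43 infected
Step 7: +2 new -> 45 infected
Step 8: +0 new -> 45 infected

Answer: 8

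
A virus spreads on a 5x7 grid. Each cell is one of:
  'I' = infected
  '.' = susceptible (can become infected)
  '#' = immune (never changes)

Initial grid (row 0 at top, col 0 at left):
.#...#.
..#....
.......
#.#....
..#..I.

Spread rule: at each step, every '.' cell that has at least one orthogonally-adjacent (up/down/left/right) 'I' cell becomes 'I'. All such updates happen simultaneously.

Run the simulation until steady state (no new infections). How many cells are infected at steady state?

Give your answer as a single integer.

Step 0 (initial): 1 infected
Step 1: +3 new -> 4 infected
Step 2: +4 new -> 8 infected
Step 3: +4 new -> 12 infected
Step 4: +3 new -> 15 infected
Step 5: +4 new -> 19 infected
Step 6: +2 new -> 21 infected
Step 7: +4 new -> 25 infected
Step 8: +2 new -> 27 infected
Step 9: +2 new -> 29 infected
Step 10: +0 new -> 29 infected

Answer: 29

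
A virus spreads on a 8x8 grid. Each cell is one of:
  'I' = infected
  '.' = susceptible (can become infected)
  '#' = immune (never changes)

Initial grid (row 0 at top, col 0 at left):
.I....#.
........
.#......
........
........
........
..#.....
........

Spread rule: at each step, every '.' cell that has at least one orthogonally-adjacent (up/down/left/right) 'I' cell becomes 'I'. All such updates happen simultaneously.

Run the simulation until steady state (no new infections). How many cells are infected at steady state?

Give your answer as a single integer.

Answer: 61

Derivation:
Step 0 (initial): 1 infected
Step 1: +3 new -> 4 infected
Step 2: +3 new -> 7 infected
Step 3: +4 new -> 11 infected
Step 4: +5 new -> 16 infected
Step 5: +6 new -> 22 infected
Step 6: +7 new -> 29 infected
Step 7: +7 new -> 36 infected
Step 8: +8 new -> 44 infected
Step 9: +6 new -> 50 infected
Step 10: +5 new -> 55 infected
Step 11: +3 new -> 58 infected
Step 12: +2 new -> 60 infected
Step 13: +1 new -> 61 infected
Step 14: +0 new -> 61 infected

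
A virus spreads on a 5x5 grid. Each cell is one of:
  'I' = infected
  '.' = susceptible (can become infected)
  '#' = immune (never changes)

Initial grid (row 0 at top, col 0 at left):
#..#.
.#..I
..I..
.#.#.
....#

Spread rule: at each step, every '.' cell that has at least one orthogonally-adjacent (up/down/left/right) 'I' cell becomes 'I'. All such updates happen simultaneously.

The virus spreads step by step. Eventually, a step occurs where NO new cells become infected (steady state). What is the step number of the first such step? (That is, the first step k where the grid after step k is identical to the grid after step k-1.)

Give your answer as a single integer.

Step 0 (initial): 2 infected
Step 1: +7 new -> 9 infected
Step 2: +4 new -> 13 infected
Step 3: +5 new -> 18 infected
Step 4: +1 new -> 19 infected
Step 5: +0 new -> 19 infected

Answer: 5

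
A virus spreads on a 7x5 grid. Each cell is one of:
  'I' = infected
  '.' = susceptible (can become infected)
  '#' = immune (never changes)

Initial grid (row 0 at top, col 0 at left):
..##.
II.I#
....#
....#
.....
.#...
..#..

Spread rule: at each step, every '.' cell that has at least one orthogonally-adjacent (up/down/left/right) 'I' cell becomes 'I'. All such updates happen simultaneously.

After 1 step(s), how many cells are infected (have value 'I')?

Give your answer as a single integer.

Answer: 9

Derivation:
Step 0 (initial): 3 infected
Step 1: +6 new -> 9 infected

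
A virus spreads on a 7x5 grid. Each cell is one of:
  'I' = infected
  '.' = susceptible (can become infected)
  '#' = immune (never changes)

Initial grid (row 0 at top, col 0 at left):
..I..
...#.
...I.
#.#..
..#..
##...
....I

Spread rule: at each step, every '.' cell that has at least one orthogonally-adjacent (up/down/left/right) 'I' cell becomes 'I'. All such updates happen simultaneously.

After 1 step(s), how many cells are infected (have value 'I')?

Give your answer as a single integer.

Step 0 (initial): 3 infected
Step 1: +8 new -> 11 infected

Answer: 11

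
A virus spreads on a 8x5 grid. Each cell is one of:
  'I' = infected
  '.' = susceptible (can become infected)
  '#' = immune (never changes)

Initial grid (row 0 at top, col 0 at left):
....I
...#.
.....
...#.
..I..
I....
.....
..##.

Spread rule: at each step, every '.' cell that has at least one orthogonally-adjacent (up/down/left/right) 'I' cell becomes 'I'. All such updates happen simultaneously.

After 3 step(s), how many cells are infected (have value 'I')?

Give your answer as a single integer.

Answer: 31

Derivation:
Step 0 (initial): 3 infected
Step 1: +9 new -> 12 infected
Step 2: +10 new -> 22 infected
Step 3: +9 new -> 31 infected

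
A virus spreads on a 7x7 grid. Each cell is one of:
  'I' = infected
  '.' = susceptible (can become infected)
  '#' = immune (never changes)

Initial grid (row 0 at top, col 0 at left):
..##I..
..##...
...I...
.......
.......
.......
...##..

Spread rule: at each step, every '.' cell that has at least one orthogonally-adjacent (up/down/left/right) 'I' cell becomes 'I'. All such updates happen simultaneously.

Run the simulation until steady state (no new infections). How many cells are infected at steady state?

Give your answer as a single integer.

Step 0 (initial): 2 infected
Step 1: +5 new -> 7 infected
Step 2: +7 new -> 14 infected
Step 3: +9 new -> 23 infected
Step 4: +8 new -> 31 infected
Step 5: +6 new -> 37 infected
Step 6: +4 new -> 41 infected
Step 7: +2 new -> 43 infected
Step 8: +0 new -> 43 infected

Answer: 43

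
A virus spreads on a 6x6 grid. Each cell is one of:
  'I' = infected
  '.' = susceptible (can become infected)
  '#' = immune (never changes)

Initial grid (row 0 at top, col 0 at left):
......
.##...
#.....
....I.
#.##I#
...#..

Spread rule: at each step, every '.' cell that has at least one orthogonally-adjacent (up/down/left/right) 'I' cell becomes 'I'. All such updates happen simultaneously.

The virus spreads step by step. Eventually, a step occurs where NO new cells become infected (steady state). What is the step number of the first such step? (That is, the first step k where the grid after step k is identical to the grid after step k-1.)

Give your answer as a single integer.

Step 0 (initial): 2 infected
Step 1: +4 new -> 6 infected
Step 2: +5 new -> 11 infected
Step 3: +5 new -> 16 infected
Step 4: +5 new -> 21 infected
Step 5: +2 new -> 23 infected
Step 6: +3 new -> 26 infected
Step 7: +1 new -> 27 infected
Step 8: +1 new -> 28 infected
Step 9: +0 new -> 28 infected

Answer: 9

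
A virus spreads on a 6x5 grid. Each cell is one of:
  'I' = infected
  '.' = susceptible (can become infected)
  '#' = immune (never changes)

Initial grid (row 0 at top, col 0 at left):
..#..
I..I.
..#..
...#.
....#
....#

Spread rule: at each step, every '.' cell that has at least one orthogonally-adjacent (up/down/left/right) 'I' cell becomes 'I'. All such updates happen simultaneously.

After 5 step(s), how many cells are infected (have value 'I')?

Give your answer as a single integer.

Answer: 22

Derivation:
Step 0 (initial): 2 infected
Step 1: +7 new -> 9 infected
Step 2: +5 new -> 14 infected
Step 3: +3 new -> 17 infected
Step 4: +3 new -> 20 infected
Step 5: +2 new -> 22 infected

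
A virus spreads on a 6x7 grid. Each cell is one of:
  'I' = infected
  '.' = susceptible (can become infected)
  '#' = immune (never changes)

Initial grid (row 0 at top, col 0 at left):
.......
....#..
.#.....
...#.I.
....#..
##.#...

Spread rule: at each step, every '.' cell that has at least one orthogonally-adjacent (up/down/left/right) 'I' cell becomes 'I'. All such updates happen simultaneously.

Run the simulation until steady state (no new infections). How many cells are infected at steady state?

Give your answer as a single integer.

Step 0 (initial): 1 infected
Step 1: +4 new -> 5 infected
Step 2: +5 new -> 10 infected
Step 3: +5 new -> 15 infected
Step 4: +4 new -> 19 infected
Step 5: +3 new -> 22 infected
Step 6: +4 new -> 26 infected
Step 7: +6 new -> 32 infected
Step 8: +3 new -> 35 infected
Step 9: +0 new -> 35 infected

Answer: 35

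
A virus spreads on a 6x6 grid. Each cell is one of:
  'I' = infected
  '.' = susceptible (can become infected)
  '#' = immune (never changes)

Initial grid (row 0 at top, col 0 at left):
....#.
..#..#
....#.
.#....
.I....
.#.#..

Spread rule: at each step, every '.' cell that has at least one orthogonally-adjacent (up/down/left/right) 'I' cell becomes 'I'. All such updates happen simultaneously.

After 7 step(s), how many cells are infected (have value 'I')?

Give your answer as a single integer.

Answer: 28

Derivation:
Step 0 (initial): 1 infected
Step 1: +2 new -> 3 infected
Step 2: +5 new -> 8 infected
Step 3: +4 new -> 12 infected
Step 4: +6 new -> 18 infected
Step 5: +5 new -> 23 infected
Step 6: +4 new -> 27 infected
Step 7: +1 new -> 28 infected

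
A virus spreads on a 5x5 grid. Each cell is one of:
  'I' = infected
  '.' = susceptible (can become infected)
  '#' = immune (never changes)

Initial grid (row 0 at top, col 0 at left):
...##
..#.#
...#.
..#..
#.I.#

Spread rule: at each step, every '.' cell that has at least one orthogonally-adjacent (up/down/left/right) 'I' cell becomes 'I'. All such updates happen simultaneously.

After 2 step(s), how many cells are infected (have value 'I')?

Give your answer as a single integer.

Step 0 (initial): 1 infected
Step 1: +2 new -> 3 infected
Step 2: +2 new -> 5 infected

Answer: 5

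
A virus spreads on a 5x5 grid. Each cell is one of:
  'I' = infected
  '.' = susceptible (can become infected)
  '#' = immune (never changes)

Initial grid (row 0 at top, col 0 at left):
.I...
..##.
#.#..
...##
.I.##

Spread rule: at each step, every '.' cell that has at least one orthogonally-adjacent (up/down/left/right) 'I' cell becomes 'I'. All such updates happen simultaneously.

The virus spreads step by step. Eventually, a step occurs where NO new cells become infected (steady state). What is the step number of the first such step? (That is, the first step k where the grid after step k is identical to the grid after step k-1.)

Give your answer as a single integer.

Answer: 7

Derivation:
Step 0 (initial): 2 infected
Step 1: +6 new -> 8 infected
Step 2: +5 new -> 13 infected
Step 3: +1 new -> 14 infected
Step 4: +1 new -> 15 infected
Step 5: +1 new -> 16 infected
Step 6: +1 new -> 17 infected
Step 7: +0 new -> 17 infected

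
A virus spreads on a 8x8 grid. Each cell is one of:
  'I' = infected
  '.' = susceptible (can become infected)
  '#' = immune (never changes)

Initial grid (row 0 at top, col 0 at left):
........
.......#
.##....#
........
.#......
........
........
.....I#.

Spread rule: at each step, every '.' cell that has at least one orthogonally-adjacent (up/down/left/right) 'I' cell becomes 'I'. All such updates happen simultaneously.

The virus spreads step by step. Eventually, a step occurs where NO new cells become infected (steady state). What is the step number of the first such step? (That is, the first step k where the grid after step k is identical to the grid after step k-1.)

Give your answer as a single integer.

Answer: 13

Derivation:
Step 0 (initial): 1 infected
Step 1: +2 new -> 3 infected
Step 2: +4 new -> 7 infected
Step 3: +6 new -> 13 infected
Step 4: +8 new -> 21 infected
Step 5: +8 new -> 29 infected
Step 6: +8 new -> 37 infected
Step 7: +6 new -> 43 infected
Step 8: +5 new -> 48 infected
Step 9: +4 new -> 52 infected
Step 10: +3 new -> 55 infected
Step 11: +2 new -> 57 infected
Step 12: +1 new -> 58 infected
Step 13: +0 new -> 58 infected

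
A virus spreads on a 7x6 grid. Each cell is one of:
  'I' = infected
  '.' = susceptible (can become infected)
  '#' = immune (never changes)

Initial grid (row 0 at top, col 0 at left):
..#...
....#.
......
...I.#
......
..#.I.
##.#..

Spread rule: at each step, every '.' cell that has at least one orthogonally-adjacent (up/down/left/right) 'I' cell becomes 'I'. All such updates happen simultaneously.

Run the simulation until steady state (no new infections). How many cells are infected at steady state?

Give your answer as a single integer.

Step 0 (initial): 2 infected
Step 1: +8 new -> 10 infected
Step 2: +7 new -> 17 infected
Step 3: +6 new -> 23 infected
Step 4: +6 new -> 29 infected
Step 5: +4 new -> 33 infected
Step 6: +1 new -> 34 infected
Step 7: +0 new -> 34 infected

Answer: 34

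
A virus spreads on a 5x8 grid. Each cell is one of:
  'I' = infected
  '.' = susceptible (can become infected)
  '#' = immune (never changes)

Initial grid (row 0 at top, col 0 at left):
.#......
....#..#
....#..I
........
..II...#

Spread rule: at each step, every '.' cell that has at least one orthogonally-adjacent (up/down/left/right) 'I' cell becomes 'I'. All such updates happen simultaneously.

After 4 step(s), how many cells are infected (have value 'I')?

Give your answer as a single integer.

Answer: 32

Derivation:
Step 0 (initial): 3 infected
Step 1: +6 new -> 9 infected
Step 2: +9 new -> 18 infected
Step 3: +8 new -> 26 infected
Step 4: +6 new -> 32 infected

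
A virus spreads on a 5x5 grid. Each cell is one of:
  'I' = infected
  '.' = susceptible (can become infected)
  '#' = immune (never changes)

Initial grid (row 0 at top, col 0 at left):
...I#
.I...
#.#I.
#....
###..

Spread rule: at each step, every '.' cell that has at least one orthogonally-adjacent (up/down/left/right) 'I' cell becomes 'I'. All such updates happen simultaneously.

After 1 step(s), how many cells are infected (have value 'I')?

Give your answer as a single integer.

Answer: 11

Derivation:
Step 0 (initial): 3 infected
Step 1: +8 new -> 11 infected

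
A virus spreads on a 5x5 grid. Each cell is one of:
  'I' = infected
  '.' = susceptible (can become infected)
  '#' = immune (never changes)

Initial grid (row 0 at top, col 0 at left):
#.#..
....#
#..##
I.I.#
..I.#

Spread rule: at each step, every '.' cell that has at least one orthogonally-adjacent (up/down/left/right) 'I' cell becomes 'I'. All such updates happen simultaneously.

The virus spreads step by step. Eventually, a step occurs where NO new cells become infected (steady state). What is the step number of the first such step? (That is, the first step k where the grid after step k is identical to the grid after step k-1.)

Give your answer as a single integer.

Answer: 6

Derivation:
Step 0 (initial): 3 infected
Step 1: +6 new -> 9 infected
Step 2: +2 new -> 11 infected
Step 3: +2 new -> 13 infected
Step 4: +3 new -> 16 infected
Step 5: +1 new -> 17 infected
Step 6: +0 new -> 17 infected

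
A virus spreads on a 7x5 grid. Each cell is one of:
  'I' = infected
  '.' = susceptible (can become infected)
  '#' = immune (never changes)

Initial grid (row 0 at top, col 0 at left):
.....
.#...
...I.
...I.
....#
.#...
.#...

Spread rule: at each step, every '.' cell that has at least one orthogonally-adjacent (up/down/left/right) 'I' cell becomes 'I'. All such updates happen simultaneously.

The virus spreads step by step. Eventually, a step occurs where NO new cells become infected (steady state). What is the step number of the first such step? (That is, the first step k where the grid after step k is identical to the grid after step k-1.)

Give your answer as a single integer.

Step 0 (initial): 2 infected
Step 1: +6 new -> 8 infected
Step 2: +7 new -> 15 infected
Step 3: +8 new -> 23 infected
Step 4: +5 new -> 28 infected
Step 5: +2 new -> 30 infected
Step 6: +1 new -> 31 infected
Step 7: +0 new -> 31 infected

Answer: 7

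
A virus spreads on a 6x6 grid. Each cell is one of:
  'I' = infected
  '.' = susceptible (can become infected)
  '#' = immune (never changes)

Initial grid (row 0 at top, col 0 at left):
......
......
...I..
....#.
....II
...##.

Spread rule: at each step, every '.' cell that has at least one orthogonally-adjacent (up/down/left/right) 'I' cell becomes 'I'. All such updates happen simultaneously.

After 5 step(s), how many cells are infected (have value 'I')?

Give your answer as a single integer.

Step 0 (initial): 3 infected
Step 1: +7 new -> 10 infected
Step 2: +7 new -> 17 infected
Step 3: +8 new -> 25 infected
Step 4: +6 new -> 31 infected
Step 5: +2 new -> 33 infected

Answer: 33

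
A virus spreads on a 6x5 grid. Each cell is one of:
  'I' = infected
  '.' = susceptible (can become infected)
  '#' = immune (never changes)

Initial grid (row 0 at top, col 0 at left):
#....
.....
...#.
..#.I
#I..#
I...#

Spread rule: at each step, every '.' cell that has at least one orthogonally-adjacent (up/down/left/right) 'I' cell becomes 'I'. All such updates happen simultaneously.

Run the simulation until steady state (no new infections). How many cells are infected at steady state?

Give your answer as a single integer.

Answer: 24

Derivation:
Step 0 (initial): 3 infected
Step 1: +5 new -> 8 infected
Step 2: +5 new -> 13 infected
Step 3: +6 new -> 19 infected
Step 4: +4 new -> 23 infected
Step 5: +1 new -> 24 infected
Step 6: +0 new -> 24 infected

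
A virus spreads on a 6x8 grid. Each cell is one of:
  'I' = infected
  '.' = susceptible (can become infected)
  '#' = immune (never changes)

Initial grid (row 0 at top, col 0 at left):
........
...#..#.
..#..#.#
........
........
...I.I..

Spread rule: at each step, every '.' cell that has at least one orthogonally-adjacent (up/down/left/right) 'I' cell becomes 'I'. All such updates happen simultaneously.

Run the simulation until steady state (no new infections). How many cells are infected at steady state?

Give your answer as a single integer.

Step 0 (initial): 2 infected
Step 1: +5 new -> 7 infected
Step 2: +7 new -> 14 infected
Step 3: +7 new -> 21 infected
Step 4: +5 new -> 26 infected
Step 5: +3 new -> 29 infected
Step 6: +4 new -> 33 infected
Step 7: +5 new -> 38 infected
Step 8: +3 new -> 41 infected
Step 9: +1 new -> 42 infected
Step 10: +1 new -> 43 infected
Step 11: +0 new -> 43 infected

Answer: 43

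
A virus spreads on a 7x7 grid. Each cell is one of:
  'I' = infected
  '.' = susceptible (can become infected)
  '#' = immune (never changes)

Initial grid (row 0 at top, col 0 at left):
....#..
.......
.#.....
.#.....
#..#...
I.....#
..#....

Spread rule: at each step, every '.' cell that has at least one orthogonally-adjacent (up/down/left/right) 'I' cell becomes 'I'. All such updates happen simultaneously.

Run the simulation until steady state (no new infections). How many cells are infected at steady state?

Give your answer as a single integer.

Answer: 42

Derivation:
Step 0 (initial): 1 infected
Step 1: +2 new -> 3 infected
Step 2: +3 new -> 6 infected
Step 3: +2 new -> 8 infected
Step 4: +3 new -> 11 infected
Step 5: +5 new -> 16 infected
Step 6: +5 new -> 21 infected
Step 7: +7 new -> 28 infected
Step 8: +6 new -> 34 infected
Step 9: +4 new -> 38 infected
Step 10: +3 new -> 41 infected
Step 11: +1 new -> 42 infected
Step 12: +0 new -> 42 infected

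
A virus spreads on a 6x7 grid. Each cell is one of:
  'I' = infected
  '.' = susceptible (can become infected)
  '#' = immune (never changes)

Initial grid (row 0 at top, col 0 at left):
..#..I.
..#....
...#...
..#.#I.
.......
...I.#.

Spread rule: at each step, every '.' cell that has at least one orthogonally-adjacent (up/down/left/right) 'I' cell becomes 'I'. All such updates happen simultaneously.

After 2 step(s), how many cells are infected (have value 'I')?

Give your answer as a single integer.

Step 0 (initial): 3 infected
Step 1: +9 new -> 12 infected
Step 2: +10 new -> 22 infected

Answer: 22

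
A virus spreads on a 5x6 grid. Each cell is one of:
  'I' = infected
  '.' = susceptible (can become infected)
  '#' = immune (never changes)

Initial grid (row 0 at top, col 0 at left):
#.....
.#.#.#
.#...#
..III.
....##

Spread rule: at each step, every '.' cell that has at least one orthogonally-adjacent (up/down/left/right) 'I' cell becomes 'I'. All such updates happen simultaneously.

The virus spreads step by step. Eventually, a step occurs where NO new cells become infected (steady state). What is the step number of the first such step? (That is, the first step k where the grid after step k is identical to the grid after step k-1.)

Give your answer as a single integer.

Answer: 5

Derivation:
Step 0 (initial): 3 infected
Step 1: +7 new -> 10 infected
Step 2: +4 new -> 14 infected
Step 3: +4 new -> 18 infected
Step 4: +4 new -> 22 infected
Step 5: +0 new -> 22 infected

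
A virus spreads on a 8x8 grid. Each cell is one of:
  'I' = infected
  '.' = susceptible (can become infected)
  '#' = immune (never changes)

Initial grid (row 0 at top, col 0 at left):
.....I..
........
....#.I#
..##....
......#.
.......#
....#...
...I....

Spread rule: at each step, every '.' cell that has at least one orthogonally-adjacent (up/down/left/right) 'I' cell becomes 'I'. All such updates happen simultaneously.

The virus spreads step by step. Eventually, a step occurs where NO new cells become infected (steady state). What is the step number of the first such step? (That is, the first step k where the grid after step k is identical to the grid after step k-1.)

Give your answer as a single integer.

Step 0 (initial): 3 infected
Step 1: +9 new -> 12 infected
Step 2: +10 new -> 22 infected
Step 3: +12 new -> 34 infected
Step 4: +10 new -> 44 infected
Step 5: +7 new -> 51 infected
Step 6: +4 new -> 55 infected
Step 7: +2 new -> 57 infected
Step 8: +0 new -> 57 infected

Answer: 8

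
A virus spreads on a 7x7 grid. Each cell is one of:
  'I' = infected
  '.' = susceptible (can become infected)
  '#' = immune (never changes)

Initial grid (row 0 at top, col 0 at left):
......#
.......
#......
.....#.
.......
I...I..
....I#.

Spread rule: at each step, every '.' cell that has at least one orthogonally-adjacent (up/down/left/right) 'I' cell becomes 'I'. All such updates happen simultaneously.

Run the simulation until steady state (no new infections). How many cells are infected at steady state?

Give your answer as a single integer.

Answer: 45

Derivation:
Step 0 (initial): 3 infected
Step 1: +7 new -> 10 infected
Step 2: +9 new -> 19 infected
Step 3: +6 new -> 25 infected
Step 4: +6 new -> 31 infected
Step 5: +6 new -> 37 infected
Step 6: +6 new -> 43 infected
Step 7: +2 new -> 45 infected
Step 8: +0 new -> 45 infected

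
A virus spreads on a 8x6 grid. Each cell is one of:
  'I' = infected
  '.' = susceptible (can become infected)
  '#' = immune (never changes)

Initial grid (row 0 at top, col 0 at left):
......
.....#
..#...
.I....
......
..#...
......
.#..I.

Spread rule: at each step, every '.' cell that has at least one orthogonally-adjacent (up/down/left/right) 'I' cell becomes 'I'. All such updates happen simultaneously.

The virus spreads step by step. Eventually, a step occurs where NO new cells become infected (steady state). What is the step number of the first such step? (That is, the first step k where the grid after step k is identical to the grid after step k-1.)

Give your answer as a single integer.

Step 0 (initial): 2 infected
Step 1: +7 new -> 9 infected
Step 2: +10 new -> 19 infected
Step 3: +12 new -> 31 infected
Step 4: +7 new -> 38 infected
Step 5: +4 new -> 42 infected
Step 6: +1 new -> 43 infected
Step 7: +1 new -> 44 infected
Step 8: +0 new -> 44 infected

Answer: 8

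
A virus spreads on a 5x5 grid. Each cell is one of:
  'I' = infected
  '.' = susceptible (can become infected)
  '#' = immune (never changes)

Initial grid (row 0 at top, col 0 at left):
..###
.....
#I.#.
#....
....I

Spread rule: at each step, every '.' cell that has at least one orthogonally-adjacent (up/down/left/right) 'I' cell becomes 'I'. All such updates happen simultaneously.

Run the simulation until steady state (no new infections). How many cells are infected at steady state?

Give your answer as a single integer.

Step 0 (initial): 2 infected
Step 1: +5 new -> 7 infected
Step 2: +8 new -> 15 infected
Step 3: +4 new -> 19 infected
Step 4: +0 new -> 19 infected

Answer: 19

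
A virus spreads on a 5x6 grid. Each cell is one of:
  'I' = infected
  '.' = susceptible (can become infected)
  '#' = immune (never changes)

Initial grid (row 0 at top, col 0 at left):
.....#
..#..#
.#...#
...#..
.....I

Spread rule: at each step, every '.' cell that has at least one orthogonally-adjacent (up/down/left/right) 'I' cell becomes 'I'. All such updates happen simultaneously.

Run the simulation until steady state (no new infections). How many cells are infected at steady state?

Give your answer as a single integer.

Step 0 (initial): 1 infected
Step 1: +2 new -> 3 infected
Step 2: +2 new -> 5 infected
Step 3: +2 new -> 7 infected
Step 4: +4 new -> 11 infected
Step 5: +5 new -> 16 infected
Step 6: +2 new -> 18 infected
Step 7: +2 new -> 20 infected
Step 8: +2 new -> 22 infected
Step 9: +2 new -> 24 infected
Step 10: +0 new -> 24 infected

Answer: 24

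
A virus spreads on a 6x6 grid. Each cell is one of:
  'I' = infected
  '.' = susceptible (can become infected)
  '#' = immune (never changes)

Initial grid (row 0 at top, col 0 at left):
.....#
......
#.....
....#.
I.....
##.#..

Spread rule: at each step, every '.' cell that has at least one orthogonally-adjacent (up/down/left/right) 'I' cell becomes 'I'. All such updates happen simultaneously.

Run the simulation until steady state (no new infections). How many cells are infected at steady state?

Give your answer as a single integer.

Step 0 (initial): 1 infected
Step 1: +2 new -> 3 infected
Step 2: +2 new -> 5 infected
Step 3: +4 new -> 9 infected
Step 4: +4 new -> 13 infected
Step 5: +6 new -> 19 infected
Step 6: +6 new -> 25 infected
Step 7: +3 new -> 28 infected
Step 8: +2 new -> 30 infected
Step 9: +0 new -> 30 infected

Answer: 30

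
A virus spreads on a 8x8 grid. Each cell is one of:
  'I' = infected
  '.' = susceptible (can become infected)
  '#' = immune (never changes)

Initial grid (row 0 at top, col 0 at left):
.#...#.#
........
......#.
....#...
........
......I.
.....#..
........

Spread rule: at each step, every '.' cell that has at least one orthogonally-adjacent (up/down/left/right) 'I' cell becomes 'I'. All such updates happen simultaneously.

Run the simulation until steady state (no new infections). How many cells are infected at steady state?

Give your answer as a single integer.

Answer: 58

Derivation:
Step 0 (initial): 1 infected
Step 1: +4 new -> 5 infected
Step 2: +6 new -> 11 infected
Step 3: +7 new -> 18 infected
Step 4: +6 new -> 24 infected
Step 5: +8 new -> 32 infected
Step 6: +8 new -> 40 infected
Step 7: +8 new -> 48 infected
Step 8: +5 new -> 53 infected
Step 9: +3 new -> 56 infected
Step 10: +1 new -> 57 infected
Step 11: +1 new -> 58 infected
Step 12: +0 new -> 58 infected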